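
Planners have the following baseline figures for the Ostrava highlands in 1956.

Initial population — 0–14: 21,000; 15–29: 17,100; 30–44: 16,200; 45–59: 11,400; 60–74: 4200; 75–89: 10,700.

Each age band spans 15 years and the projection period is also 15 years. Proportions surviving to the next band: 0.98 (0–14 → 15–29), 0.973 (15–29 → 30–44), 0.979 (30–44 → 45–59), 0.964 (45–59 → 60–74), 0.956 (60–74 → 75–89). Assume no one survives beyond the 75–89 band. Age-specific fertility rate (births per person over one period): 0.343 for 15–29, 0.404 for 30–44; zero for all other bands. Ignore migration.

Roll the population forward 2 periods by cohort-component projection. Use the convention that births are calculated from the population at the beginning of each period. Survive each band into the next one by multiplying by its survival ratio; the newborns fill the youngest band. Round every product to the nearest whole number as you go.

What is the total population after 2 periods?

Period 1:
Births: 17100 * 0.343 = 5865  |  16200 * 0.404 = 6545 — total 12410
15–29: 21000 * 0.98 = 20580
30–44: 17100 * 0.973 = 16638
45–59: 16200 * 0.979 = 15860
60–74: 11400 * 0.964 = 10990
75–89: 4200 * 0.956 = 4015
End of period: [12410, 20580, 16638, 15860, 10990, 4015]
Period 2:
Births: 20580 * 0.343 = 7059  |  16638 * 0.404 = 6722 — total 13781
15–29: 12410 * 0.98 = 12162
30–44: 20580 * 0.973 = 20024
45–59: 16638 * 0.979 = 16289
60–74: 15860 * 0.964 = 15289
75–89: 10990 * 0.956 = 10506
End of period: [13781, 12162, 20024, 16289, 15289, 10506]
Total after period 2: 13781 + 12162 + 20024 + 16289 + 15289 + 10506 = 88051

88051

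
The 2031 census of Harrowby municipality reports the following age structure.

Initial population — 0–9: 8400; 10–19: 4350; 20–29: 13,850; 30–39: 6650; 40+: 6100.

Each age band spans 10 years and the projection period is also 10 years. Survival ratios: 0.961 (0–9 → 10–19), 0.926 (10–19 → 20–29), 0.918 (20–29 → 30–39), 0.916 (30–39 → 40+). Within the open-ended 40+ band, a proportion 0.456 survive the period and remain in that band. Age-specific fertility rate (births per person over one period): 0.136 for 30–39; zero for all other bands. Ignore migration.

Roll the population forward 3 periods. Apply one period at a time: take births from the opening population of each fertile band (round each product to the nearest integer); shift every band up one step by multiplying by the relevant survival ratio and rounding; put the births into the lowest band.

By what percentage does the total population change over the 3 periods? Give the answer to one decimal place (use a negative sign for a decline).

-48.2

After projecting period 1:
Births: 6650 * 0.136 = 904
10–19: 8400 * 0.961 = 8072
20–29: 4350 * 0.926 = 4028
30–39: 13850 * 0.918 = 12714
40+: 6650 * 0.916 + 6100 * 0.456 = 6091 + 2782 = 8873
Population now: 0–9=904, 10–19=8072, 20–29=4028, 30–39=12714, 40+=8873
After projecting period 2:
Births: 12714 * 0.136 = 1729
10–19: 904 * 0.961 = 869
20–29: 8072 * 0.926 = 7475
30–39: 4028 * 0.918 = 3698
40+: 12714 * 0.916 + 8873 * 0.456 = 11646 + 4046 = 15692
Population now: 0–9=1729, 10–19=869, 20–29=7475, 30–39=3698, 40+=15692
After projecting period 3:
Births: 3698 * 0.136 = 503
10–19: 1729 * 0.961 = 1662
20–29: 869 * 0.926 = 805
30–39: 7475 * 0.918 = 6862
40+: 3698 * 0.916 + 15692 * 0.456 = 3387 + 7156 = 10543
Population now: 0–9=503, 10–19=1662, 20–29=805, 30–39=6862, 40+=10543
Total: 39350 → 20375; change = -18975; percentage change = -48.2%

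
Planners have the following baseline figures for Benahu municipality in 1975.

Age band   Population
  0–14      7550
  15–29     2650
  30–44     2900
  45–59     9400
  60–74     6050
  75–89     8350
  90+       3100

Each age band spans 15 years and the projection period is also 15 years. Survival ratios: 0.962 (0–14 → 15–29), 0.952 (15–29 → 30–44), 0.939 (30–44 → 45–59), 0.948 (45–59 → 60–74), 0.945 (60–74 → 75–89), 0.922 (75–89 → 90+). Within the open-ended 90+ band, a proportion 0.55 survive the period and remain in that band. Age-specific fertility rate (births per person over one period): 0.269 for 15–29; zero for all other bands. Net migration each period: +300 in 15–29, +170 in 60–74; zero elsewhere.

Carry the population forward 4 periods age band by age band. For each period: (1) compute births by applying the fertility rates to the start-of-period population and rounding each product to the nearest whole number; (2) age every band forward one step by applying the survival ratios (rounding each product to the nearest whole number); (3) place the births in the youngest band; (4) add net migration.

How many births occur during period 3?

Let band 1 be 0–14 through band 7 = 90+.
Period 1.
Births: 2650 × 0.269 = 713
Band 2: 7550 × 0.962 = 7263
Band 3: 2650 × 0.952 = 2523
Band 4: 2900 × 0.939 = 2723
Band 5: 9400 × 0.948 = 8911
Band 6: 6050 × 0.945 = 5717
Band 7: 8350 × 0.922 + 3100 × 0.55 = 7699 + 1705 = 9404
Net migration: Band 2 + 300 → 7563; Band 5 + 170 → 9081
End of period: [713, 7563, 2523, 2723, 9081, 5717, 9404]
Period 2.
Births: 7563 × 0.269 = 2034
Band 2: 713 × 0.962 = 686
Band 3: 7563 × 0.952 = 7200
Band 4: 2523 × 0.939 = 2369
Band 5: 2723 × 0.948 = 2581
Band 6: 9081 × 0.945 = 8582
Band 7: 5717 × 0.922 + 9404 × 0.55 = 5271 + 5172 = 10443
Net migration: Band 2 + 300 → 986; Band 5 + 170 → 2751
End of period: [2034, 986, 7200, 2369, 2751, 8582, 10443]
Period 3.
Births: 986 × 0.269 = 265
Band 2: 2034 × 0.962 = 1957
Band 3: 986 × 0.952 = 939
Band 4: 7200 × 0.939 = 6761
Band 5: 2369 × 0.948 = 2246
Band 6: 2751 × 0.945 = 2600
Band 7: 8582 × 0.922 + 10443 × 0.55 = 7913 + 5744 = 13657
Net migration: Band 2 + 300 → 2257; Band 5 + 170 → 2416
End of period: [265, 2257, 939, 6761, 2416, 2600, 13657]

265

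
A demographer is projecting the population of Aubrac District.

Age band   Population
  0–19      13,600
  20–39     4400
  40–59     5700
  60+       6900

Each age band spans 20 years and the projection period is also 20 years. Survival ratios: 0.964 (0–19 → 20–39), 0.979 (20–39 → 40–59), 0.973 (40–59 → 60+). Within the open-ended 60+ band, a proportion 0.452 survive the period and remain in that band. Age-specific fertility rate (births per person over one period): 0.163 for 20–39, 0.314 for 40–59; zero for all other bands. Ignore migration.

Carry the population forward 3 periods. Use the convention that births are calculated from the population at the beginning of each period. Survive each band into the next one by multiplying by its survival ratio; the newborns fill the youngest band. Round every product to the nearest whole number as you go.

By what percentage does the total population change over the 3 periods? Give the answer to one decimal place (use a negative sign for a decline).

-14.0

(Groups numbered youngest = 1 to oldest = 4.)
After projecting period 1:
Births: 4400 × 0.163 = 717  |  5700 × 0.314 = 1790 → total 2507
Group 2: 13600 × 0.964 = 13110
Group 3: 4400 × 0.979 = 4308
Group 4: 5700 × 0.973 + 6900 × 0.452 = 5546 + 3119 = 8665
Population now: 0–19=2507, 20–39=13110, 40–59=4308, 60+=8665
After projecting period 2:
Births: 13110 × 0.163 = 2137  |  4308 × 0.314 = 1353 → total 3490
Group 2: 2507 × 0.964 = 2417
Group 3: 13110 × 0.979 = 12835
Group 4: 4308 × 0.973 + 8665 × 0.452 = 4192 + 3917 = 8109
Population now: 0–19=3490, 20–39=2417, 40–59=12835, 60+=8109
After projecting period 3:
Births: 2417 × 0.163 = 394  |  12835 × 0.314 = 4030 → total 4424
Group 2: 3490 × 0.964 = 3364
Group 3: 2417 × 0.979 = 2366
Group 4: 12835 × 0.973 + 8109 × 0.452 = 12488 + 3665 = 16153
Population now: 0–19=4424, 20–39=3364, 40–59=2366, 60+=16153
Total: 30600 → 26307; change = -4293; percentage change = -14.0%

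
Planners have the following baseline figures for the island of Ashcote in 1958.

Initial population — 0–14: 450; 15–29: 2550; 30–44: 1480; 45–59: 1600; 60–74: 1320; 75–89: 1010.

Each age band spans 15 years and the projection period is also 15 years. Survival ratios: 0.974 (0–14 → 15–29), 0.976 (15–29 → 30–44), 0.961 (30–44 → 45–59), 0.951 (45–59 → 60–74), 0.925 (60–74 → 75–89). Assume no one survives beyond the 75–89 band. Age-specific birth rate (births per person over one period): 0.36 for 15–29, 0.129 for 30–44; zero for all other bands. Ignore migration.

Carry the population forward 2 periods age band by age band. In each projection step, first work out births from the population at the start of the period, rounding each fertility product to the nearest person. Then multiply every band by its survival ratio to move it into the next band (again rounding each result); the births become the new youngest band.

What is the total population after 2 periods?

— Period 1 —
Births: 2550 × 0.36 = 918, 1480 × 0.129 = 191 ⇒ total 1109
15–29: 450 × 0.974 = 438
30–44: 2550 × 0.976 = 2489
45–59: 1480 × 0.961 = 1422
60–74: 1600 × 0.951 = 1522
75–89: 1320 × 0.925 = 1221
→ [1109, 438, 2489, 1422, 1522, 1221]
— Period 2 —
Births: 438 × 0.36 = 158, 2489 × 0.129 = 321 ⇒ total 479
15–29: 1109 × 0.974 = 1080
30–44: 438 × 0.976 = 427
45–59: 2489 × 0.961 = 2392
60–74: 1422 × 0.951 = 1352
75–89: 1522 × 0.925 = 1408
→ [479, 1080, 427, 2392, 1352, 1408]
Total after period 2: 479 + 1080 + 427 + 2392 + 1352 + 1408 = 7138

7138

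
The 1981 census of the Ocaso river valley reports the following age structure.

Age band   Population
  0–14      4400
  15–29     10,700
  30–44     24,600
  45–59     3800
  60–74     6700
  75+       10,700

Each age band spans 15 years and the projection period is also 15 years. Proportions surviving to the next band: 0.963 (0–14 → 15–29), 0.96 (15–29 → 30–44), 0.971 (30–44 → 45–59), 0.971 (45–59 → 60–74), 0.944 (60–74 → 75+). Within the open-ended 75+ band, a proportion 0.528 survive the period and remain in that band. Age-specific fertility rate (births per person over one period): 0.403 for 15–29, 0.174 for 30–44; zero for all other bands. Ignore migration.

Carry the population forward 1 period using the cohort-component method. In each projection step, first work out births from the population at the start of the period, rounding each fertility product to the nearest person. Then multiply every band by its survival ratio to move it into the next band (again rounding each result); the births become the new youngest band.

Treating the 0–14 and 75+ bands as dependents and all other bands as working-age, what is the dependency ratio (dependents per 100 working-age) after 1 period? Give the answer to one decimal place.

48.9

Period 1.
Births: 10700 × 0.403 = 4312  |  24600 × 0.174 = 4280 ⇒ total 8592
15–29: 4400 × 0.963 = 4237
30–44: 10700 × 0.96 = 10272
45–59: 24600 × 0.971 = 23887
60–74: 3800 × 0.971 = 3690
75+: 6700 × 0.944 + 10700 × 0.528 = 6325 + 5650 = 11975
Population now: 0–14=8592, 15–29=4237, 30–44=10272, 45–59=23887, 60–74=3690, 75+=11975
Dependents (band 0–14 + band 75+) = 8592 + 11975 = 20567; working-age = 42086; ratio = 20567/42086 × 100 = 48.9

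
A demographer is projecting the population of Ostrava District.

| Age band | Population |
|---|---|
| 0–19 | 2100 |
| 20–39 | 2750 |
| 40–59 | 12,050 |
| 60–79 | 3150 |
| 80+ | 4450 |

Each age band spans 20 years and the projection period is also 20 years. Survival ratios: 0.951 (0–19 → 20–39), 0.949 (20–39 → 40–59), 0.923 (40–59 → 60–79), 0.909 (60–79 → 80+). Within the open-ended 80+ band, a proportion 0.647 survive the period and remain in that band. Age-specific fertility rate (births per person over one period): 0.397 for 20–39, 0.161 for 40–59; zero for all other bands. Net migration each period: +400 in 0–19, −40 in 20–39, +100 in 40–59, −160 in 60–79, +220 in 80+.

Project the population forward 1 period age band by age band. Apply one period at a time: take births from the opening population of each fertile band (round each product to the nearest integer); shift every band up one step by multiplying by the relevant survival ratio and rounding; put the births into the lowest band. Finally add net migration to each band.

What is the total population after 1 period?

Numbering the bands 1..5 from youngest to oldest:
Period 1.
Births: 2750 * 0.397 = 1092, 12050 * 0.161 = 1940 → total 3032
Band 2: 2100 * 0.951 = 1997
Band 3: 2750 * 0.949 = 2610
Band 4: 12050 * 0.923 = 11122
Band 5: 3150 * 0.909 + 4450 * 0.647 = 2863 + 2879 = 5742
Net migration: Band 1 + 400 → 3432; Band 2 − 40 → 1957; Band 3 + 100 → 2710; Band 4 − 160 → 10962; Band 5 + 220 → 5962
→ [3432, 1957, 2710, 10962, 5962]
Total after period 1: 3432 + 1957 + 2710 + 10962 + 5962 = 25023

25023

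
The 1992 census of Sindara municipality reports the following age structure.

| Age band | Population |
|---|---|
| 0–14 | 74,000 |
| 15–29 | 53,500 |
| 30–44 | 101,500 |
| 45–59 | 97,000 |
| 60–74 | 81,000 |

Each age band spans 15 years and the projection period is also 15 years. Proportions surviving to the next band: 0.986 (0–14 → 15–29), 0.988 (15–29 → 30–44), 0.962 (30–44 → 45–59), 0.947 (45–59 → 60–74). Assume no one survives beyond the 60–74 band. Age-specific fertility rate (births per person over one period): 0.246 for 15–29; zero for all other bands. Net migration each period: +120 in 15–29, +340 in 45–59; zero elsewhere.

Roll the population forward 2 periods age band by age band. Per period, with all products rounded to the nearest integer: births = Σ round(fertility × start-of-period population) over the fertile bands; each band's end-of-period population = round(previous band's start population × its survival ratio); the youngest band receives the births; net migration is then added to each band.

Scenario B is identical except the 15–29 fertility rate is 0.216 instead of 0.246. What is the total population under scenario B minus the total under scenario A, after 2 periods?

— Period 1 —
Births: 53500 × 0.246 = 13161
15–29: 74000 × 0.986 = 72964
30–44: 53500 × 0.988 = 52858
45–59: 101500 × 0.962 = 97643
60–74: 97000 × 0.947 = 91859
Net migration: 15–29 + 120 → 73084; 45–59 + 340 → 97983
→ [13161, 73084, 52858, 97983, 91859]
— Period 2 —
Births: 73084 × 0.246 = 17979
15–29: 13161 × 0.986 = 12977
30–44: 73084 × 0.988 = 72207
45–59: 52858 × 0.962 = 50849
60–74: 97983 × 0.947 = 92790
Net migration: 15–29 + 120 → 13097; 45–59 + 340 → 51189
→ [17979, 13097, 72207, 51189, 92790]
Scenario A total after 2 periods: 247262
Scenario B projection —
— Period 1 —
Births: 53500 × 0.216 = 11556
15–29: 74000 × 0.986 = 72964
30–44: 53500 × 0.988 = 52858
45–59: 101500 × 0.962 = 97643
60–74: 97000 × 0.947 = 91859
Net migration: 15–29 + 120 → 73084; 45–59 + 340 → 97983
→ [11556, 73084, 52858, 97983, 91859]
— Period 2 —
Births: 73084 × 0.216 = 15786
15–29: 11556 × 0.986 = 11394
30–44: 73084 × 0.988 = 72207
45–59: 52858 × 0.962 = 50849
60–74: 97983 × 0.947 = 92790
Net migration: 15–29 + 120 → 11514; 45–59 + 340 → 51189
→ [15786, 11514, 72207, 51189, 92790]
Scenario B total after 2 periods: 243486
Difference B − A = 243486 − 247262 = -3776

-3776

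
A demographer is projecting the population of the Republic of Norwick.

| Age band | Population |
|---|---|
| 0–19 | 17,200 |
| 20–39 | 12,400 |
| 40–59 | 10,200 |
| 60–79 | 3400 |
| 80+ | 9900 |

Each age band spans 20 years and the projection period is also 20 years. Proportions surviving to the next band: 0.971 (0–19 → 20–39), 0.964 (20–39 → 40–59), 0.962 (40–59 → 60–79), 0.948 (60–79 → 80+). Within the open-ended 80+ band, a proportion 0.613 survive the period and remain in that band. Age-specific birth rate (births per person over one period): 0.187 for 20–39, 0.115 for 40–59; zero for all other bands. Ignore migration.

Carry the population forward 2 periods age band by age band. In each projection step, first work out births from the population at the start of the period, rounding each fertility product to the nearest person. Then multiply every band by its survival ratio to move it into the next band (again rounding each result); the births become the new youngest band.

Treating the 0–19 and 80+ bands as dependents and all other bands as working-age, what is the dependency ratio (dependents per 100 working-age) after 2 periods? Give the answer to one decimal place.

62.9

Call the groups 1 to 5, youngest first.
Period 1:
Births: 12400 * 0.187 = 2319 ; 10200 * 0.115 = 1173 → 3492
Group 2: 17200 * 0.971 = 16701
Group 3: 12400 * 0.964 = 11954
Group 4: 10200 * 0.962 = 9812
Group 5: 3400 * 0.948 + 9900 * 0.613 = 3223 + 6069 = 9292
→ [3492, 16701, 11954, 9812, 9292]
Period 2:
Births: 16701 * 0.187 = 3123 ; 11954 * 0.115 = 1375 → 4498
Group 2: 3492 * 0.971 = 3391
Group 3: 16701 * 0.964 = 16100
Group 4: 11954 * 0.962 = 11500
Group 5: 9812 * 0.948 + 9292 * 0.613 = 9302 + 5696 = 14998
→ [4498, 3391, 16100, 11500, 14998]
Dependents (band 0–19 + band 80+) = 4498 + 14998 = 19496; working-age = 30991; ratio = 19496/30991 × 100 = 62.9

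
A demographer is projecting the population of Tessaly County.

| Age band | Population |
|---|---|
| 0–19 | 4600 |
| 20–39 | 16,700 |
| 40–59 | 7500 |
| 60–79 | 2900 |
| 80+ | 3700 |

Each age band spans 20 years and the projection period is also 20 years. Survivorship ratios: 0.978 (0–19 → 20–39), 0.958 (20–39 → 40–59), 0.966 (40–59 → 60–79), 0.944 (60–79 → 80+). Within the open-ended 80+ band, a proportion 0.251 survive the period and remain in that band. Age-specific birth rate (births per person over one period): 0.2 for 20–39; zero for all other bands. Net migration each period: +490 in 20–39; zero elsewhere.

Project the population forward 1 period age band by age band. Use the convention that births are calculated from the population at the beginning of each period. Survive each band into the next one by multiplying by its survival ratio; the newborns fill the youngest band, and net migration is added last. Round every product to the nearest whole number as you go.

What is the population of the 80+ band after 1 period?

After projecting period 1:
Births: 16700 * 0.2 = 3340
20–39: 4600 * 0.978 = 4499
40–59: 16700 * 0.958 = 15999
60–79: 7500 * 0.966 = 7245
80+: 2900 * 0.944 + 3700 * 0.251 = 2738 + 929 = 3667
Net migration: 20–39 + 490 → 4989
Giving 3340 / 4989 / 15999 / 7245 / 3667.

3667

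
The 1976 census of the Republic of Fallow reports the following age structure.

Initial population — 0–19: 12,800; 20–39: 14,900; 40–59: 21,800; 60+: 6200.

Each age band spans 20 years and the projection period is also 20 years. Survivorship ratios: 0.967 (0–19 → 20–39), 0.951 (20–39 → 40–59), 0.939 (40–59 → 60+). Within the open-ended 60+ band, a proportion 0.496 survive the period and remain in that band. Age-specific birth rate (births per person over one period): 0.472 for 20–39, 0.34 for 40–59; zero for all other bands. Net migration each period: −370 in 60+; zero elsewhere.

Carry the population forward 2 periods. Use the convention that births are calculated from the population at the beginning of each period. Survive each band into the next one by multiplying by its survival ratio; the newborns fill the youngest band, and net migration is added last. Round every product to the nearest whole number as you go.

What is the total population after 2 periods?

60830

— Period 1 —
Births: 14900 * 0.472 = 7033 ; 21800 * 0.34 = 7412 → 14445
20–39: 12800 * 0.967 = 12378
40–59: 14900 * 0.951 = 14170
60+: 21800 * 0.939 + 6200 * 0.496 = 20470 + 3075 = 23545
Net migration: 60+ − 370 → 23175
→ [14445, 12378, 14170, 23175]
— Period 2 —
Births: 12378 * 0.472 = 5842 ; 14170 * 0.34 = 4818 → 10660
20–39: 14445 * 0.967 = 13968
40–59: 12378 * 0.951 = 11771
60+: 14170 * 0.939 + 23175 * 0.496 = 13306 + 11495 = 24801
Net migration: 60+ − 370 → 24431
→ [10660, 13968, 11771, 24431]
Total after period 2: 10660 + 13968 + 11771 + 24431 = 60830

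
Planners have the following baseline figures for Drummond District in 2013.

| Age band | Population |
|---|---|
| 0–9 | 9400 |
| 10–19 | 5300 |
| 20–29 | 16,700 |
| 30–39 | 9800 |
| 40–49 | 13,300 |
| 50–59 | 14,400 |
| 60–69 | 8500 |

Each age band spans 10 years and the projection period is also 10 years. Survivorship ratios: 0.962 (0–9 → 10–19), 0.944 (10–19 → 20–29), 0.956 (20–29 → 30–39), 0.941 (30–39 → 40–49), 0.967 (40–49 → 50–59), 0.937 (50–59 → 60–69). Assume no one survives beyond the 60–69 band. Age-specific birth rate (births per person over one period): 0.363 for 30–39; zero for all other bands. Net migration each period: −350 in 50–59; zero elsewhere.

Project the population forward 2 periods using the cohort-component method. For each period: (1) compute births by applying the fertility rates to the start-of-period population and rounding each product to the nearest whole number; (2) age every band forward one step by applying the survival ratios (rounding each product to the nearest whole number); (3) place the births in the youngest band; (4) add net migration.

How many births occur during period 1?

Numbering the bands 1..7 from youngest to oldest:
— Period 1 —
Births: 9800 * 0.363 = 3557
Band 2: 9400 * 0.962 = 9043
Band 3: 5300 * 0.944 = 5003
Band 4: 16700 * 0.956 = 15965
Band 5: 9800 * 0.941 = 9222
Band 6: 13300 * 0.967 = 12861
Band 7: 14400 * 0.937 = 13493
Net migration: Band 6 − 350 → 12511
Giving 3557 / 9043 / 5003 / 15965 / 9222 / 12511 / 13493.

3557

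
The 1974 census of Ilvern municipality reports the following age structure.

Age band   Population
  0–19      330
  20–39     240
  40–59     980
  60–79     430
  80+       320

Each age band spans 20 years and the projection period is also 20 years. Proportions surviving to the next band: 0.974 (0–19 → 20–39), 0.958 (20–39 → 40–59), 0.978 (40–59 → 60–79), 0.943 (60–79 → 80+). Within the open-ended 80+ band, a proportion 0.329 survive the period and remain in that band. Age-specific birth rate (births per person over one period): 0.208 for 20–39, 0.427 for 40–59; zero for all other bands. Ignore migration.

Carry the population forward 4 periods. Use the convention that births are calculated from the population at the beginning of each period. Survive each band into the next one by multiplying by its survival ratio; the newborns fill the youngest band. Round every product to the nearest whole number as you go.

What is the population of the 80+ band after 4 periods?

Period 1:
Births: 240 × 0.208 = 50  |  980 × 0.427 = 418 → total 468
20–39: 330 × 0.974 = 321
40–59: 240 × 0.958 = 230
60–79: 980 × 0.978 = 958
80+: 430 × 0.943 + 320 × 0.329 = 405 + 105 = 510
End of period: [468, 321, 230, 958, 510]
Period 2:
Births: 321 × 0.208 = 67  |  230 × 0.427 = 98 → total 165
20–39: 468 × 0.974 = 456
40–59: 321 × 0.958 = 308
60–79: 230 × 0.978 = 225
80+: 958 × 0.943 + 510 × 0.329 = 903 + 168 = 1071
End of period: [165, 456, 308, 225, 1071]
Period 3:
Births: 456 × 0.208 = 95  |  308 × 0.427 = 132 → total 227
20–39: 165 × 0.974 = 161
40–59: 456 × 0.958 = 437
60–79: 308 × 0.978 = 301
80+: 225 × 0.943 + 1071 × 0.329 = 212 + 352 = 564
End of period: [227, 161, 437, 301, 564]
Period 4:
Births: 161 × 0.208 = 33  |  437 × 0.427 = 187 → total 220
20–39: 227 × 0.974 = 221
40–59: 161 × 0.958 = 154
60–79: 437 × 0.978 = 427
80+: 301 × 0.943 + 564 × 0.329 = 284 + 186 = 470
End of period: [220, 221, 154, 427, 470]

470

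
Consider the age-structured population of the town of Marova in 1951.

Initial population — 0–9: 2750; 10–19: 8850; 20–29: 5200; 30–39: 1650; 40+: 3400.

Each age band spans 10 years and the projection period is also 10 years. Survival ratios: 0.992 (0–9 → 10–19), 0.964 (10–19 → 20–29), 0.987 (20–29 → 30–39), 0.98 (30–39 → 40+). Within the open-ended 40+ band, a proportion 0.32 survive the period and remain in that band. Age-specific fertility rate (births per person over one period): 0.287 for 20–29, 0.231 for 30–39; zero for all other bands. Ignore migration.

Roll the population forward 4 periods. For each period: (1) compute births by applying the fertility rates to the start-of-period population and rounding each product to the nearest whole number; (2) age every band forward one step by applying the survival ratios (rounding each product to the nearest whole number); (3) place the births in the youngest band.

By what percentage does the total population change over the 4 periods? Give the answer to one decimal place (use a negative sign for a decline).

Numbering the bands 1..5 from youngest to oldest:
Period 1:
Births: 5200 * 0.287 = 1492 ; 1650 * 0.231 = 381 ⇒ total 1873
Band 2: 2750 * 0.992 = 2728
Band 3: 8850 * 0.964 = 8531
Band 4: 5200 * 0.987 = 5132
Band 5: 1650 * 0.98 + 3400 * 0.32 = 1617 + 1088 = 2705
Giving 1873 / 2728 / 8531 / 5132 / 2705.
Period 2:
Births: 8531 * 0.287 = 2448 ; 5132 * 0.231 = 1185 ⇒ total 3633
Band 2: 1873 * 0.992 = 1858
Band 3: 2728 * 0.964 = 2630
Band 4: 8531 * 0.987 = 8420
Band 5: 5132 * 0.98 + 2705 * 0.32 = 5029 + 866 = 5895
Giving 3633 / 1858 / 2630 / 8420 / 5895.
Period 3:
Births: 2630 * 0.287 = 755 ; 8420 * 0.231 = 1945 ⇒ total 2700
Band 2: 3633 * 0.992 = 3604
Band 3: 1858 * 0.964 = 1791
Band 4: 2630 * 0.987 = 2596
Band 5: 8420 * 0.98 + 5895 * 0.32 = 8252 + 1886 = 10138
Giving 2700 / 3604 / 1791 / 2596 / 10138.
Period 4:
Births: 1791 * 0.287 = 514 ; 2596 * 0.231 = 600 ⇒ total 1114
Band 2: 2700 * 0.992 = 2678
Band 3: 3604 * 0.964 = 3474
Band 4: 1791 * 0.987 = 1768
Band 5: 2596 * 0.98 + 10138 * 0.32 = 2544 + 3244 = 5788
Giving 1114 / 2678 / 3474 / 1768 / 5788.
Total: 21850 → 14822; change = -7028; percentage change = -32.2%

-32.2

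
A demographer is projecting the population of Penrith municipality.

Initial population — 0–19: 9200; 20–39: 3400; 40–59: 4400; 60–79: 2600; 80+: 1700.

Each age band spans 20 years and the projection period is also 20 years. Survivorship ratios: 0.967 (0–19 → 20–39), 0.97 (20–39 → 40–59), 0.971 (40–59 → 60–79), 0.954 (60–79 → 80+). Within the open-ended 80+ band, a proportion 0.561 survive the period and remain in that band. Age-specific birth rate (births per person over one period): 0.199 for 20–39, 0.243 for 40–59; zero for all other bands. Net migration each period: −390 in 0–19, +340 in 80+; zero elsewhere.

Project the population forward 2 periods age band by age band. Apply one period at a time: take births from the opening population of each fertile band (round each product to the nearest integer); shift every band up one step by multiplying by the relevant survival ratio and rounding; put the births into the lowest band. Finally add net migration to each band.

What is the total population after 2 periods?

21855

Call the groups 1 to 5, youngest first.
Period 1:
Births: 3400 × 0.199 = 677, 4400 × 0.243 = 1069 → total 1746
Group 2: 9200 × 0.967 = 8896
Group 3: 3400 × 0.97 = 3298
Group 4: 4400 × 0.971 = 4272
Group 5: 2600 × 0.954 + 1700 × 0.561 = 2480 + 954 = 3434
Net migration: Group 1 − 390 → 1356; Group 5 + 340 → 3774
End of period: [1356, 8896, 3298, 4272, 3774]
Period 2:
Births: 8896 × 0.199 = 1770, 3298 × 0.243 = 801 → total 2571
Group 2: 1356 × 0.967 = 1311
Group 3: 8896 × 0.97 = 8629
Group 4: 3298 × 0.971 = 3202
Group 5: 4272 × 0.954 + 3774 × 0.561 = 4075 + 2117 = 6192
Net migration: Group 1 − 390 → 2181; Group 5 + 340 → 6532
End of period: [2181, 1311, 8629, 3202, 6532]
Total after period 2: 2181 + 1311 + 8629 + 3202 + 6532 = 21855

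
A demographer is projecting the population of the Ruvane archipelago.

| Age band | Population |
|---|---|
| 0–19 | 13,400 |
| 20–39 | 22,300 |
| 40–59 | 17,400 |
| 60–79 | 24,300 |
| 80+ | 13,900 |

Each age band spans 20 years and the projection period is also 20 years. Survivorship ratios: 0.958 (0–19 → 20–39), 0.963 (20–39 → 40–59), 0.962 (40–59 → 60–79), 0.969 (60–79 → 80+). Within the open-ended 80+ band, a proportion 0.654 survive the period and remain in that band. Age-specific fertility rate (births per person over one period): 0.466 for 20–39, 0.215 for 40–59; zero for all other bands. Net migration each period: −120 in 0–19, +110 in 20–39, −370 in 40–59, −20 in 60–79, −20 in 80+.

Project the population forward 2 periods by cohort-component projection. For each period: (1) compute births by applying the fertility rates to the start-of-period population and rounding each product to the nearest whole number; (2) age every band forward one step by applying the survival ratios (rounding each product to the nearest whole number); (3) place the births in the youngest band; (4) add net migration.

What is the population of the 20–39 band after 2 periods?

13534

(Groups numbered youngest = 1 to oldest = 5.)
[period 1]
Births: 22300 × 0.466 = 10392, 17400 × 0.215 = 3741 → 14133
Group 2: 13400 × 0.958 = 12837
Group 3: 22300 × 0.963 = 21475
Group 4: 17400 × 0.962 = 16739
Group 5: 24300 × 0.969 + 13900 × 0.654 = 23547 + 9091 = 32638
Net migration: Group 1 − 120 → 14013; Group 2 + 110 → 12947; Group 3 − 370 → 21105; Group 4 − 20 → 16719; Group 5 − 20 → 32618
End of period: [14013, 12947, 21105, 16719, 32618]
[period 2]
Births: 12947 × 0.466 = 6033, 21105 × 0.215 = 4538 → 10571
Group 2: 14013 × 0.958 = 13424
Group 3: 12947 × 0.963 = 12468
Group 4: 21105 × 0.962 = 20303
Group 5: 16719 × 0.969 + 32618 × 0.654 = 16201 + 21332 = 37533
Net migration: Group 1 − 120 → 10451; Group 2 + 110 → 13534; Group 3 − 370 → 12098; Group 4 − 20 → 20283; Group 5 − 20 → 37513
End of period: [10451, 13534, 12098, 20283, 37513]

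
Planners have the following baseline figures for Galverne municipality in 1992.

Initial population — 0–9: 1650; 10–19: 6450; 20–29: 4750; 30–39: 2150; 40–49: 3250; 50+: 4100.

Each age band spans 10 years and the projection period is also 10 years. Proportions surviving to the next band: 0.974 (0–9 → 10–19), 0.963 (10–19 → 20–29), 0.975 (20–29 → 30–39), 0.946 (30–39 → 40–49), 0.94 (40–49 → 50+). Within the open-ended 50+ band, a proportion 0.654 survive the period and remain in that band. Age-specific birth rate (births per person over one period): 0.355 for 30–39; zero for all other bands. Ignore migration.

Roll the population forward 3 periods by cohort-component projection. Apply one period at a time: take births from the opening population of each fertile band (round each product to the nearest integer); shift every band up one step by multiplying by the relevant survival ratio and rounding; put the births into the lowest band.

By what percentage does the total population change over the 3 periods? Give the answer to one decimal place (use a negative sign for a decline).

-12.6

After projecting period 1:
Births: 2150 * 0.355 = 763
10–19: 1650 * 0.974 = 1607
20–29: 6450 * 0.963 = 6211
30–39: 4750 * 0.975 = 4631
40–49: 2150 * 0.946 = 2034
50+: 3250 * 0.94 + 4100 * 0.654 = 3055 + 2681 = 5736
Population now: 0–9=763, 10–19=1607, 20–29=6211, 30–39=4631, 40–49=2034, 50+=5736
After projecting period 2:
Births: 4631 * 0.355 = 1644
10–19: 763 * 0.974 = 743
20–29: 1607 * 0.963 = 1548
30–39: 6211 * 0.975 = 6056
40–49: 4631 * 0.946 = 4381
50+: 2034 * 0.94 + 5736 * 0.654 = 1912 + 3751 = 5663
Population now: 0–9=1644, 10–19=743, 20–29=1548, 30–39=6056, 40–49=4381, 50+=5663
After projecting period 3:
Births: 6056 * 0.355 = 2150
10–19: 1644 * 0.974 = 1601
20–29: 743 * 0.963 = 716
30–39: 1548 * 0.975 = 1509
40–49: 6056 * 0.946 = 5729
50+: 4381 * 0.94 + 5663 * 0.654 = 4118 + 3704 = 7822
Population now: 0–9=2150, 10–19=1601, 20–29=716, 30–39=1509, 40–49=5729, 50+=7822
Total: 22350 → 19527; change = -2823; percentage change = -12.6%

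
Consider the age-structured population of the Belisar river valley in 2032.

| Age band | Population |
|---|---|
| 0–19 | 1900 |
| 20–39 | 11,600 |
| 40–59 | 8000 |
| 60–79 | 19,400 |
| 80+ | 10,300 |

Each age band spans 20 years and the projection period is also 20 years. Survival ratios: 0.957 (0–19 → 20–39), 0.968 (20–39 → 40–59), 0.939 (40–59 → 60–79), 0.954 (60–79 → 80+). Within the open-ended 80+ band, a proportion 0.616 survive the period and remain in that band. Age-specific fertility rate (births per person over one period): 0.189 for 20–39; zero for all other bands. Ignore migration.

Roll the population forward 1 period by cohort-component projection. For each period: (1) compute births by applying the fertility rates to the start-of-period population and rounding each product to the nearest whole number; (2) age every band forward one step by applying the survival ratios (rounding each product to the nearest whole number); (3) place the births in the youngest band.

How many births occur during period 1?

Period 1.
Births: 11600 × 0.189 = 2192
20–39: 1900 × 0.957 = 1818
40–59: 11600 × 0.968 = 11229
60–79: 8000 × 0.939 = 7512
80+: 19400 × 0.954 + 10300 × 0.616 = 18508 + 6345 = 24853
End of period: [2192, 1818, 11229, 7512, 24853]

2192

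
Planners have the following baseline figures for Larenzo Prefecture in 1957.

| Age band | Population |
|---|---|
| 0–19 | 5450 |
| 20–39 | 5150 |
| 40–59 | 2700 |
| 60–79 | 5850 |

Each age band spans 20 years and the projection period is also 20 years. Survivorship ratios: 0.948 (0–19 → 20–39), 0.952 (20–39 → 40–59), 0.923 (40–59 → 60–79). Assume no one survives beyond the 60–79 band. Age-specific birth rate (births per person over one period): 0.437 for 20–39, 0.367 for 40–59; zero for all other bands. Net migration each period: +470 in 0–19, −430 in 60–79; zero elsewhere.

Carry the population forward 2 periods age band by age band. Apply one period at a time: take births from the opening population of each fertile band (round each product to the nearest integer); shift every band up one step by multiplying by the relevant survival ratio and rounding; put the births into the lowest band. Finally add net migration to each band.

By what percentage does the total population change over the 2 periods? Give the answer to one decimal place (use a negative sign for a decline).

-10.9

Let band 1 be 0–19 through band 4 = 60–79.
[period 1]
Births: 5150 × 0.437 = 2251  |  2700 × 0.367 = 991 → total 3242
Band 2: 5450 × 0.948 = 5167
Band 3: 5150 × 0.952 = 4903
Band 4: 2700 × 0.923 = 2492
Net migration: Band 1 + 470 → 3712; Band 4 − 430 → 2062
End of period: [3712, 5167, 4903, 2062]
[period 2]
Births: 5167 × 0.437 = 2258  |  4903 × 0.367 = 1799 → total 4057
Band 2: 3712 × 0.948 = 3519
Band 3: 5167 × 0.952 = 4919
Band 4: 4903 × 0.923 = 4525
Net migration: Band 1 + 470 → 4527; Band 4 − 430 → 4095
End of period: [4527, 3519, 4919, 4095]
Total: 19150 → 17060; change = -2090; percentage change = -10.9%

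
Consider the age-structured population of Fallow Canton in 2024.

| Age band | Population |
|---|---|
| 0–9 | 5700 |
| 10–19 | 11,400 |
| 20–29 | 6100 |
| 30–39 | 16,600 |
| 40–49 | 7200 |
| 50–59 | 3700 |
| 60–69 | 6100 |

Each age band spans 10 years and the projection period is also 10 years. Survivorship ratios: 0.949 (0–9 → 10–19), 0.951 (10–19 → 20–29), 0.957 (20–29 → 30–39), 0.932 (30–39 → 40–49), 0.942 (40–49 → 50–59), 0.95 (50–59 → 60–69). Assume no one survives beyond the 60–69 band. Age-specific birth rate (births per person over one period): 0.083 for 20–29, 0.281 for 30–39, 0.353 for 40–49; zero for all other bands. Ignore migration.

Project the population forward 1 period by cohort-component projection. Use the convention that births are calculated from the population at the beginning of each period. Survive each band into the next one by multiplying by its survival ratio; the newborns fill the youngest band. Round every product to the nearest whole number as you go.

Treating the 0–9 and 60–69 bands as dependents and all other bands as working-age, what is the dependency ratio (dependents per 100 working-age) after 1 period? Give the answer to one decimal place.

Numbering the groups 1..7 from youngest to oldest:
[period 1]
Births: 6100 × 0.083 = 506 ; 16600 × 0.281 = 4665 ; 7200 × 0.353 = 2542 → total 7713
Group 2: 5700 × 0.949 = 5409
Group 3: 11400 × 0.951 = 10841
Group 4: 6100 × 0.957 = 5838
Group 5: 16600 × 0.932 = 15471
Group 6: 7200 × 0.942 = 6782
Group 7: 3700 × 0.95 = 3515
End of period: [7713, 5409, 10841, 5838, 15471, 6782, 3515]
Dependents (band 0–9 + band 60–69) = 7713 + 3515 = 11228; working-age = 44341; ratio = 11228/44341 × 100 = 25.3

25.3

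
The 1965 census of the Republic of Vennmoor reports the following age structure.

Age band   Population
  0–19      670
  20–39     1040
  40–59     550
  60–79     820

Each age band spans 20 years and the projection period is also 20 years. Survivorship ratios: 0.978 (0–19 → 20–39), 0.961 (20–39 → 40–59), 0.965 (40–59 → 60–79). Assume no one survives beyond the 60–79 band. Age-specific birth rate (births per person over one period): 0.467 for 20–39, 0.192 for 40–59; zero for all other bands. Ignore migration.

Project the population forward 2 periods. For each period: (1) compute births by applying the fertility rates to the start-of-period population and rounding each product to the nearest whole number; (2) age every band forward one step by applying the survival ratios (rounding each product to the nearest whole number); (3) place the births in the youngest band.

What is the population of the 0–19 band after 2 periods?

— Period 1 —
Births: 1040 * 0.467 = 486  |  550 * 0.192 = 106 → 592
20–39: 670 * 0.978 = 655
40–59: 1040 * 0.961 = 999
60–79: 550 * 0.965 = 531
Giving 592 / 655 / 999 / 531.
— Period 2 —
Births: 655 * 0.467 = 306  |  999 * 0.192 = 192 → 498
20–39: 592 * 0.978 = 579
40–59: 655 * 0.961 = 629
60–79: 999 * 0.965 = 964
Giving 498 / 579 / 629 / 964.

498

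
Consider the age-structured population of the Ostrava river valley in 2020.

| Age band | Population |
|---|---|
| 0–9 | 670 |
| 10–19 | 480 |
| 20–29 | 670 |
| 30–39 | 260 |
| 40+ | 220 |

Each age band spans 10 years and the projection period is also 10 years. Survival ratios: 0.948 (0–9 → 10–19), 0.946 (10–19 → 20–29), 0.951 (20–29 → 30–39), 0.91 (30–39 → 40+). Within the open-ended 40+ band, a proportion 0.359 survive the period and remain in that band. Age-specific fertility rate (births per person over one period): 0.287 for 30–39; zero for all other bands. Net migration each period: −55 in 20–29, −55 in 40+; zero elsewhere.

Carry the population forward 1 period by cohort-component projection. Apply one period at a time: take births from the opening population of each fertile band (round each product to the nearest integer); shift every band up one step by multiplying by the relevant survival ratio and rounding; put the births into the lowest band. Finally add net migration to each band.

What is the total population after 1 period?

2007

After projecting period 1:
Births: 260 × 0.287 = 75
10–19: 670 × 0.948 = 635
20–29: 480 × 0.946 = 454
30–39: 670 × 0.951 = 637
40+: 260 × 0.91 + 220 × 0.359 = 237 + 79 = 316
Net migration: 20–29 − 55 → 399; 40+ − 55 → 261
Population now: 0–9=75, 10–19=635, 20–29=399, 30–39=637, 40+=261
Total after period 1: 75 + 635 + 399 + 637 + 261 = 2007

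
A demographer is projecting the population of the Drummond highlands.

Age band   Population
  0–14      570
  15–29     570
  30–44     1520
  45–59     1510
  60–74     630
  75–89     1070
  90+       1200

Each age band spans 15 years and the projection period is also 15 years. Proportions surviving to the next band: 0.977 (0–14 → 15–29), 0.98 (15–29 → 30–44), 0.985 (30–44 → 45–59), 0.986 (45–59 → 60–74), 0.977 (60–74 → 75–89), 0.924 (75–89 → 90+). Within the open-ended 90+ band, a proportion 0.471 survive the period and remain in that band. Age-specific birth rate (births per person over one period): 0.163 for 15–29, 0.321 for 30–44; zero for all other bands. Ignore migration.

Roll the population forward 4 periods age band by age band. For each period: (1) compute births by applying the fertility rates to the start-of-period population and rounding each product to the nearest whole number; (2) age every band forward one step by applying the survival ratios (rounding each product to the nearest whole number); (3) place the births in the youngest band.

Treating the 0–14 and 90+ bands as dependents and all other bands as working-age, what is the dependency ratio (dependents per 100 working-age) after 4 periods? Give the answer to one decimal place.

Numbering the groups 1..7 from youngest to oldest:
After projecting period 1:
Births: 570 * 0.163 = 93, 1520 * 0.321 = 488 → 581
Group 2: 570 * 0.977 = 557
Group 3: 570 * 0.98 = 559
Group 4: 1520 * 0.985 = 1497
Group 5: 1510 * 0.986 = 1489
Group 6: 630 * 0.977 = 616
Group 7: 1070 * 0.924 + 1200 * 0.471 = 989 + 565 = 1554
Giving 581 / 557 / 559 / 1497 / 1489 / 616 / 1554.
After projecting period 2:
Births: 557 * 0.163 = 91, 559 * 0.321 = 179 → 270
Group 2: 581 * 0.977 = 568
Group 3: 557 * 0.98 = 546
Group 4: 559 * 0.985 = 551
Group 5: 1497 * 0.986 = 1476
Group 6: 1489 * 0.977 = 1455
Group 7: 616 * 0.924 + 1554 * 0.471 = 569 + 732 = 1301
Giving 270 / 568 / 546 / 551 / 1476 / 1455 / 1301.
After projecting period 3:
Births: 568 * 0.163 = 93, 546 * 0.321 = 175 → 268
Group 2: 270 * 0.977 = 264
Group 3: 568 * 0.98 = 557
Group 4: 546 * 0.985 = 538
Group 5: 551 * 0.986 = 543
Group 6: 1476 * 0.977 = 1442
Group 7: 1455 * 0.924 + 1301 * 0.471 = 1344 + 613 = 1957
Giving 268 / 264 / 557 / 538 / 543 / 1442 / 1957.
After projecting period 4:
Births: 264 * 0.163 = 43, 557 * 0.321 = 179 → 222
Group 2: 268 * 0.977 = 262
Group 3: 264 * 0.98 = 259
Group 4: 557 * 0.985 = 549
Group 5: 538 * 0.986 = 530
Group 6: 543 * 0.977 = 531
Group 7: 1442 * 0.924 + 1957 * 0.471 = 1332 + 922 = 2254
Giving 222 / 262 / 259 / 549 / 530 / 531 / 2254.
Dependents (band 0–14 + band 90+) = 222 + 2254 = 2476; working-age = 2131; ratio = 2476/2131 × 100 = 116.2

116.2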